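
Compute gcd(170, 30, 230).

170 = 2 × 5 × 17
30 = 2 × 3 × 5
230 = 2 × 5 × 23
gcd(170, 30, 230) = 2 × 5 = 10.

10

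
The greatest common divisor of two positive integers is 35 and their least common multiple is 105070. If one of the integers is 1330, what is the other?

2765

For two integers, gcd × lcm = product, so the other is (35 × 105070) / 1330 = 3677450 / 1330 = 2765.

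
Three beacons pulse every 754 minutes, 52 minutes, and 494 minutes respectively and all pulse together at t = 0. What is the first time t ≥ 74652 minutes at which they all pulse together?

85956 minutes

Joint pulses occur at multiples of LCM(754, 52, 494).
754 = 2 × 13 × 29
52 = 2^2 × 13
494 = 2 × 13 × 19
LCM(754, 52, 494) = 2^2 × 13 × 19 × 29 = 28652.
Smallest multiple of 28652 that is ≥ 74652: ⌈74652/28652⌉ × 28652 = 3 × 28652 = 85956.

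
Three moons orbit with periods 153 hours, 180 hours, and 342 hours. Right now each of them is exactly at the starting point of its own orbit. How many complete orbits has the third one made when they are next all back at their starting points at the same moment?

170 orbits

They are all back at their starting positions together after one LCM of the periods.
153 = 3^2 × 17
180 = 2^2 × 3^2 × 5
342 = 2 × 3^2 × 19
LCM(153, 180, 342) = 2^2 × 3^2 × 5 × 17 × 19 = 58140.
Orbits for period 342: 58140 / 342 = 170.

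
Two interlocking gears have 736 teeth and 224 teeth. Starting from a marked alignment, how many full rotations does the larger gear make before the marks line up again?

7 rotations

All finish a whole number of cycles simultaneously at t = LCM of the periods.
736 = 2^5 × 23
224 = 2^5 × 7
LCM(736, 224) = 2^5 × 7 × 23 = 5152.
Rotations for period 736: 5152 / 736 = 7.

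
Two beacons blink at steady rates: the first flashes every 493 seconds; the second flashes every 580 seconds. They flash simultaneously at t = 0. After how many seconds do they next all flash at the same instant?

They coincide at every common multiple of the periods; the first is the LCM.
493 = 17 × 29
580 = 2^2 × 5 × 29
LCM(493, 580) = 2^2 × 5 × 17 × 29 = 9860.

9860 seconds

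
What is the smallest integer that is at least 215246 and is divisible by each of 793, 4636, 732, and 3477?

The integer must be a common multiple of 793, 4636, 732, and 3477, so a multiple of their LCM.
793 = 13 × 61
4636 = 2^2 × 19 × 61
732 = 2^2 × 3 × 61
3477 = 3 × 19 × 61
LCM(793, 4636, 732, 3477) = 2^2 × 3 × 13 × 19 × 61 = 180804.
Smallest multiple of 180804 that is ≥ 215246: ⌈215246/180804⌉ × 180804 = 2 × 180804 = 361608.

361608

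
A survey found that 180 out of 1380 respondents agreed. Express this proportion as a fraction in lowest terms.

3/23

180 = 2^2 × 3^2 × 5
1380 = 2^2 × 3 × 5 × 23
gcd(180, 1380) = 2^2 × 3 × 5 = 60.
Divide numerator and denominator by 60: 180/1380 = 3/23.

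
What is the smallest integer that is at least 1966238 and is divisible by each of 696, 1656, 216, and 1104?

2017008

The integer must be a common multiple of 696, 1656, 216, and 1104, so a multiple of their LCM.
696 = 2^3 × 3 × 29
1656 = 2^3 × 3^2 × 23
216 = 2^3 × 3^3
1104 = 2^4 × 3 × 23
LCM(696, 1656, 216, 1104) = 2^4 × 3^3 × 23 × 29 = 288144.
Smallest multiple of 288144 that is ≥ 1966238: ⌈1966238/288144⌉ × 288144 = 7 × 288144 = 2017008.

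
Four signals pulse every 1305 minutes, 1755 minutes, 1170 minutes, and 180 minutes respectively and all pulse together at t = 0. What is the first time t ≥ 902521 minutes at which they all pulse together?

1017900 minutes

Joint pulses occur at multiples of LCM(1305, 1755, 1170, 180).
1305 = 3^2 × 5 × 29
1755 = 3^3 × 5 × 13
1170 = 2 × 3^2 × 5 × 13
180 = 2^2 × 3^2 × 5
LCM(1305, 1755, 1170, 180) = 2^2 × 3^3 × 5 × 13 × 29 = 203580.
Smallest multiple of 203580 that is ≥ 902521: ⌈902521/203580⌉ × 203580 = 5 × 203580 = 1017900.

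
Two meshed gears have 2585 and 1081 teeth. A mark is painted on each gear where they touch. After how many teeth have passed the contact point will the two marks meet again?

59455 teeth

The first simultaneous occurrence is after LCM of the individual periods.
2585 = 5 × 11 × 47
1081 = 23 × 47
LCM(2585, 1081) = 5 × 11 × 23 × 47 = 59455.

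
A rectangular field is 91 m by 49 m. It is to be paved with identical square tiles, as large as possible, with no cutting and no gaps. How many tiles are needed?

91

Tile side = gcd(91, 49).
91 = 7 × 13
49 = 7^2
gcd(91, 49) = 7.
Tiles: (91/7) × (49/7) = 13 × 7 = 91.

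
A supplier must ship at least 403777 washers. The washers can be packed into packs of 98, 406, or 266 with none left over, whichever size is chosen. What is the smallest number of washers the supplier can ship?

431984

The number of washers must be a common multiple of 98, 406, and 266, so a multiple of their LCM.
98 = 2 × 7^2
406 = 2 × 7 × 29
266 = 2 × 7 × 19
LCM(98, 406, 266) = 2 × 7^2 × 19 × 29 = 53998.
Smallest multiple of 53998 that is ≥ 403777: ⌈403777/53998⌉ × 53998 = 8 × 53998 = 431984.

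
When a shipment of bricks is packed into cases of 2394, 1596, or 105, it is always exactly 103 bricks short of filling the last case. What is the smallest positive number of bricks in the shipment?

Being 103 short of a full case of size k means N ≡ −103 (mod k), i.e. N + 103 is a multiple of each size.
2394 = 2 × 3^2 × 7 × 19
1596 = 2^2 × 3 × 7 × 19
105 = 3 × 5 × 7
LCM(2394, 1596, 105) = 2^2 × 3^2 × 5 × 7 × 19 = 23940.
Smallest positive N is 23940 − 103 = 23837.

23837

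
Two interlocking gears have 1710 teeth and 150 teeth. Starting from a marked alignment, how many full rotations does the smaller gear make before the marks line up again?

57 rotations

The first common completion time is the LCM of the periods.
1710 = 2 × 3^2 × 5 × 19
150 = 2 × 3 × 5^2
LCM(1710, 150) = 2 × 3^2 × 5^2 × 19 = 8550.
Rotations for period 150: 8550 / 150 = 57.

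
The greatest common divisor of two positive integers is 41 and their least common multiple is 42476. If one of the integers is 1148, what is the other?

1517

For two integers, gcd × lcm = product, so the other is (41 × 42476) / 1148 = 1741516 / 1148 = 1517.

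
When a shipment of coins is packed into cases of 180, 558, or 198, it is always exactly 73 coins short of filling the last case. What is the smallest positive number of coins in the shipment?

61307

Being 73 short of a full case of size k means N ≡ −73 (mod k), i.e. N + 73 is a multiple of each size.
180 = 2^2 × 3^2 × 5
558 = 2 × 3^2 × 31
198 = 2 × 3^2 × 11
LCM(180, 558, 198) = 2^2 × 3^2 × 5 × 11 × 31 = 61380.
Smallest positive N is 61380 − 73 = 61307.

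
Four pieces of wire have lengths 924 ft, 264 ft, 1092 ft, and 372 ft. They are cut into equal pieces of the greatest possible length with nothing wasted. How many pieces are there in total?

221

Piece length = gcd(924, 264, 1092, 372).
924 = 2^2 × 3 × 7 × 11
264 = 2^3 × 3 × 11
1092 = 2^2 × 3 × 7 × 13
372 = 2^2 × 3 × 31
gcd(924, 264, 1092, 372) = 2^2 × 3 = 12.
Total pieces = 924/12 + 264/12 + 1092/12 + 372/12 = 77 + 22 + 91 + 31 = 221.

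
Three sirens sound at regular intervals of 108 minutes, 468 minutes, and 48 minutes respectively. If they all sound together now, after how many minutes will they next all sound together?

5616 minutes

They coincide at every common multiple of the periods; the first is the LCM.
108 = 2^2 × 3^3
468 = 2^2 × 3^2 × 13
48 = 2^4 × 3
LCM(108, 468, 48) = 2^4 × 3^3 × 13 = 5616.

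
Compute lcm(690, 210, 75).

24150

690 = 2 × 3 × 5 × 23
210 = 2 × 3 × 5 × 7
75 = 3 × 5^2
LCM(690, 210, 75) = 2 × 3 × 5^2 × 7 × 23 = 24150.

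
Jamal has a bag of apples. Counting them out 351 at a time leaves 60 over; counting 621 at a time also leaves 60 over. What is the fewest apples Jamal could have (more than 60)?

8133

N − 60 must be a common multiple of 351 and 621.
351 = 3^3 × 13
621 = 3^3 × 23
LCM(351, 621) = 3^3 × 13 × 23 = 8073.
Smallest N > 60 is LCM + 60 = 8073 + 60 = 8133.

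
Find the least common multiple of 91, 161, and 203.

91 = 7 × 13
161 = 7 × 23
203 = 7 × 29
LCM(91, 161, 203) = 7 × 13 × 23 × 29 = 60697.

60697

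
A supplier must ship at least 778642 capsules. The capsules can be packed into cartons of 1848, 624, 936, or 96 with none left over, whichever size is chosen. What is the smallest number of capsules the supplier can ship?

The number of capsules must be a common multiple of 1848, 624, 936, and 96, so a multiple of their LCM.
1848 = 2^3 × 3 × 7 × 11
624 = 2^4 × 3 × 13
936 = 2^3 × 3^2 × 13
96 = 2^5 × 3
LCM(1848, 624, 936, 96) = 2^5 × 3^2 × 7 × 11 × 13 = 288288.
Smallest multiple of 288288 that is ≥ 778642: ⌈778642/288288⌉ × 288288 = 3 × 288288 = 864864.

864864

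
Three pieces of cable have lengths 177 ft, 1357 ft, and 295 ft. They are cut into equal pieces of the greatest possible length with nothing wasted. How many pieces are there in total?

Piece length = gcd(177, 1357, 295).
177 = 3 × 59
1357 = 23 × 59
295 = 5 × 59
gcd(177, 1357, 295) = 59.
Total pieces = 177/59 + 1357/59 + 295/59 = 3 + 23 + 5 = 31.

31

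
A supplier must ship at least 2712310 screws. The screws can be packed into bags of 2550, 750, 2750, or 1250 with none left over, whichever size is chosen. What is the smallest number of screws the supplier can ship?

The number of screws must be a common multiple of 2550, 750, 2750, and 1250, so a multiple of their LCM.
2550 = 2 × 3 × 5^2 × 17
750 = 2 × 3 × 5^3
2750 = 2 × 5^3 × 11
1250 = 2 × 5^4
LCM(2550, 750, 2750, 1250) = 2 × 3 × 5^4 × 11 × 17 = 701250.
Smallest multiple of 701250 that is ≥ 2712310: ⌈2712310/701250⌉ × 701250 = 4 × 701250 = 2805000.

2805000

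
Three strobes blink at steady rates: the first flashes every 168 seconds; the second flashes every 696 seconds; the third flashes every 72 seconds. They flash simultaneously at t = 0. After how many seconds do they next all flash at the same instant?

They coincide at every common multiple of the periods; the first is the LCM.
168 = 2^3 × 3 × 7
696 = 2^3 × 3 × 29
72 = 2^3 × 3^2
LCM(168, 696, 72) = 2^3 × 3^2 × 7 × 29 = 14616.

14616 seconds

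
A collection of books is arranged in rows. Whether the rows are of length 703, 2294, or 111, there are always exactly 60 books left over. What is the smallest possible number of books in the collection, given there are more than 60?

N − 60 must be a common multiple of 703, 2294, and 111.
703 = 19 × 37
2294 = 2 × 31 × 37
111 = 3 × 37
LCM(703, 2294, 111) = 2 × 3 × 19 × 31 × 37 = 130758.
Smallest N > 60 is LCM + 60 = 130758 + 60 = 130818.

130818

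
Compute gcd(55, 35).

55 = 5 × 11
35 = 5 × 7
gcd(55, 35) = 5.

5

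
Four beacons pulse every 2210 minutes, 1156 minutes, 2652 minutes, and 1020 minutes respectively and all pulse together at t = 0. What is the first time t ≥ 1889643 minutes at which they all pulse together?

Joint pulses occur at multiples of LCM(2210, 1156, 2652, 1020).
2210 = 2 × 5 × 13 × 17
1156 = 2^2 × 17^2
2652 = 2^2 × 3 × 13 × 17
1020 = 2^2 × 3 × 5 × 17
LCM(2210, 1156, 2652, 1020) = 2^2 × 3 × 5 × 13 × 17^2 = 225420.
Smallest multiple of 225420 that is ≥ 1889643: ⌈1889643/225420⌉ × 225420 = 9 × 225420 = 2028780.

2028780 minutes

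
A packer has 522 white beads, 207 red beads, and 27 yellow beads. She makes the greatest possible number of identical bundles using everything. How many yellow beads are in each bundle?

3

Number of bundles = gcd(522, 207, 27).
522 = 2 × 3^2 × 29
207 = 3^2 × 23
27 = 3^3
gcd(522, 207, 27) = 3^2 = 9.
yellow beads per bundle = 27 / 9 = 3.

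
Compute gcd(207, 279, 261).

9

207 = 3^2 × 23
279 = 3^2 × 31
261 = 3^2 × 29
gcd(207, 279, 261) = 3^2 = 9.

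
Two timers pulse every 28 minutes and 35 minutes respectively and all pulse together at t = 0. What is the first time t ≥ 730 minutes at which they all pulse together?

840 minutes

Joint pulses occur at multiples of LCM(28, 35).
28 = 2^2 × 7
35 = 5 × 7
LCM(28, 35) = 2^2 × 5 × 7 = 140.
Smallest multiple of 140 that is ≥ 730: ⌈730/140⌉ × 140 = 6 × 140 = 840.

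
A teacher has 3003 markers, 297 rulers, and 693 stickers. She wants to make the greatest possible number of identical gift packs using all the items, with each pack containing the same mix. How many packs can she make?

The pack count must divide each quantity, so the greatest is gcd(3003, 297, 693).
3003 = 3 × 7 × 11 × 13
297 = 3^3 × 11
693 = 3^2 × 7 × 11
gcd(3003, 297, 693) = 3 × 11 = 33.

33 packs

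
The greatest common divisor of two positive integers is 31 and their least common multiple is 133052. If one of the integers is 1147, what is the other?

For two integers, gcd × lcm = product, so the other is (31 × 133052) / 1147 = 4124612 / 1147 = 3596.

3596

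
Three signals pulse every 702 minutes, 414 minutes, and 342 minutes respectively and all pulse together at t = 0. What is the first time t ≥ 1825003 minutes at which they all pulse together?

1840644 minutes

Joint pulses occur at multiples of LCM(702, 414, 342).
702 = 2 × 3^3 × 13
414 = 2 × 3^2 × 23
342 = 2 × 3^2 × 19
LCM(702, 414, 342) = 2 × 3^3 × 13 × 19 × 23 = 306774.
Smallest multiple of 306774 that is ≥ 1825003: ⌈1825003/306774⌉ × 306774 = 6 × 306774 = 1840644.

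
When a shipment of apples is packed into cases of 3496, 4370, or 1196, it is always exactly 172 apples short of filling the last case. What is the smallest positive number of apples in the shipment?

227068

Being 172 short of a full case of size k means N ≡ −172 (mod k), i.e. N + 172 is a multiple of each size.
3496 = 2^3 × 19 × 23
4370 = 2 × 5 × 19 × 23
1196 = 2^2 × 13 × 23
LCM(3496, 4370, 1196) = 2^3 × 5 × 13 × 19 × 23 = 227240.
Smallest positive N is 227240 − 172 = 227068.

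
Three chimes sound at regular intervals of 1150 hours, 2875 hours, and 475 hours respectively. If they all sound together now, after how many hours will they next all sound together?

109250 hours

They coincide at every common multiple of the periods; the first is the LCM.
1150 = 2 × 5^2 × 23
2875 = 5^3 × 23
475 = 5^2 × 19
LCM(1150, 2875, 475) = 2 × 5^3 × 19 × 23 = 109250.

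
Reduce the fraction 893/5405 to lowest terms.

19/115

893 = 19 × 47
5405 = 5 × 23 × 47
gcd(893, 5405) = 47.
Divide numerator and denominator by 47: 893/5405 = 19/115.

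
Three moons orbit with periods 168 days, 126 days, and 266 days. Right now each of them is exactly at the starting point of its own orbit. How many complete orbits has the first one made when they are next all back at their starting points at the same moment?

57 orbits

They are all back at their starting positions together after one LCM of the periods.
168 = 2^3 × 3 × 7
126 = 2 × 3^2 × 7
266 = 2 × 7 × 19
LCM(168, 126, 266) = 2^3 × 3^2 × 7 × 19 = 9576.
Orbits for period 168: 9576 / 168 = 57.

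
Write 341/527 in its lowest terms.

341 = 11 × 31
527 = 17 × 31
gcd(341, 527) = 31.
Divide numerator and denominator by 31: 341/527 = 11/17.

11/17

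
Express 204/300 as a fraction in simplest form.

204 = 2^2 × 3 × 17
300 = 2^2 × 3 × 5^2
gcd(204, 300) = 2^2 × 3 = 12.
Divide numerator and denominator by 12: 204/300 = 17/25.

17/25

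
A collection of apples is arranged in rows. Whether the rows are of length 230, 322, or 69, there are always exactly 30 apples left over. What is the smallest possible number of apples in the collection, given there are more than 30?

4860

N − 30 must be a common multiple of 230, 322, and 69.
230 = 2 × 5 × 23
322 = 2 × 7 × 23
69 = 3 × 23
LCM(230, 322, 69) = 2 × 3 × 5 × 7 × 23 = 4830.
Smallest N > 30 is LCM + 30 = 4830 + 30 = 4860.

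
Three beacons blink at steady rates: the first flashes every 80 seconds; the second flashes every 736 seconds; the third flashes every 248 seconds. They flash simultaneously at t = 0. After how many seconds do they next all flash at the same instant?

114080 seconds

They coincide at every common multiple of the periods; the first is the LCM.
80 = 2^4 × 5
736 = 2^5 × 23
248 = 2^3 × 31
LCM(80, 736, 248) = 2^5 × 5 × 23 × 31 = 114080.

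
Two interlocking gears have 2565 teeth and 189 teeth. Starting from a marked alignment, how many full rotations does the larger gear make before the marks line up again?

They are all back at their starting positions together after one LCM of the periods.
2565 = 3^3 × 5 × 19
189 = 3^3 × 7
LCM(2565, 189) = 3^3 × 5 × 7 × 19 = 17955.
Rotations for period 2565: 17955 / 2565 = 7.

7 rotations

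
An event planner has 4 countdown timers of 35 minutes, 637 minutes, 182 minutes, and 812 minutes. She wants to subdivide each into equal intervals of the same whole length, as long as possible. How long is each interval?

7 minutes

The interval must divide each timer length; the longest such is the gcd.
35 = 5 × 7
637 = 7^2 × 13
182 = 2 × 7 × 13
812 = 2^2 × 7 × 29
gcd(35, 637, 182, 812) = 7.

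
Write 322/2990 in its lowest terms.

7/65

322 = 2 × 7 × 23
2990 = 2 × 5 × 13 × 23
gcd(322, 2990) = 2 × 23 = 46.
Divide numerator and denominator by 46: 322/2990 = 7/65.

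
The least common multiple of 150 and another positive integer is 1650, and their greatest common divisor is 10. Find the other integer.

gcd × lcm = product of the two integers, so the other integer is (10 × 1650) / 150 = 110.

110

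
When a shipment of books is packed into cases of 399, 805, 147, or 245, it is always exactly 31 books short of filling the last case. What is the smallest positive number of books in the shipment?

321164

Being 31 short of a full case of size k means N ≡ −31 (mod k), i.e. N + 31 is a multiple of each size.
399 = 3 × 7 × 19
805 = 5 × 7 × 23
147 = 3 × 7^2
245 = 5 × 7^2
LCM(399, 805, 147, 245) = 3 × 5 × 7^2 × 19 × 23 = 321195.
Smallest positive N is 321195 − 31 = 321164.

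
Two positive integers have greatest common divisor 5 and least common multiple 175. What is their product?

875

For any two positive integers, gcd × lcm = product = 5 × 175 = 875.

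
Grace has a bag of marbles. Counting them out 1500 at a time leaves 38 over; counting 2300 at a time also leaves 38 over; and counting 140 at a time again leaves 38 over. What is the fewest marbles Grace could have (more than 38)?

N − 38 must be a common multiple of 1500, 2300, and 140.
1500 = 2^2 × 3 × 5^3
2300 = 2^2 × 5^2 × 23
140 = 2^2 × 5 × 7
LCM(1500, 2300, 140) = 2^2 × 3 × 5^3 × 7 × 23 = 241500.
Smallest N > 38 is LCM + 38 = 241500 + 38 = 241538.

241538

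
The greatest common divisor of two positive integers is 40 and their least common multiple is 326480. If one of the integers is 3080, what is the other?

4240

For two integers, gcd × lcm = product, so the other is (40 × 326480) / 3080 = 13059200 / 3080 = 4240.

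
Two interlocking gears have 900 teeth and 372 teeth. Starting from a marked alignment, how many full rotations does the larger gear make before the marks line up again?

31 rotations

The first common completion time is the LCM of the periods.
900 = 2^2 × 3^2 × 5^2
372 = 2^2 × 3 × 31
LCM(900, 372) = 2^2 × 3^2 × 5^2 × 31 = 27900.
Rotations for period 900: 27900 / 900 = 31.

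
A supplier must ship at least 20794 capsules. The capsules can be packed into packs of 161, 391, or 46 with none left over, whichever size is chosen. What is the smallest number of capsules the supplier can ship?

The number of capsules must be a common multiple of 161, 391, and 46, so a multiple of their LCM.
161 = 7 × 23
391 = 17 × 23
46 = 2 × 23
LCM(161, 391, 46) = 2 × 7 × 17 × 23 = 5474.
Smallest multiple of 5474 that is ≥ 20794: ⌈20794/5474⌉ × 5474 = 4 × 5474 = 21896.

21896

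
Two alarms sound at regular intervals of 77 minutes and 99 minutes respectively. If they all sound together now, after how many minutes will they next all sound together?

The first simultaneous occurrence is after LCM of the individual periods.
77 = 7 × 11
99 = 3^2 × 11
LCM(77, 99) = 3^2 × 7 × 11 = 693.

693 minutes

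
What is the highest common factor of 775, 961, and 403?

31

775 = 5^2 × 31
961 = 31^2
403 = 13 × 31
gcd(775, 961, 403) = 31.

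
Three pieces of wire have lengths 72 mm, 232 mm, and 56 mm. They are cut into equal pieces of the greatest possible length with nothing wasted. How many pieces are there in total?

45

Piece length = gcd(72, 232, 56).
72 = 2^3 × 3^2
232 = 2^3 × 29
56 = 2^3 × 7
gcd(72, 232, 56) = 2^3 = 8.
Total pieces = 72/8 + 232/8 + 56/8 = 9 + 29 + 7 = 45.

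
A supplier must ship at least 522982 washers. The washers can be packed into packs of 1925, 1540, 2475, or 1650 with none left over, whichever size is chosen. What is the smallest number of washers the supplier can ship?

554400

The number of washers must be a common multiple of 1925, 1540, 2475, and 1650, so a multiple of their LCM.
1925 = 5^2 × 7 × 11
1540 = 2^2 × 5 × 7 × 11
2475 = 3^2 × 5^2 × 11
1650 = 2 × 3 × 5^2 × 11
LCM(1925, 1540, 2475, 1650) = 2^2 × 3^2 × 5^2 × 7 × 11 = 69300.
Smallest multiple of 69300 that is ≥ 522982: ⌈522982/69300⌉ × 69300 = 8 × 69300 = 554400.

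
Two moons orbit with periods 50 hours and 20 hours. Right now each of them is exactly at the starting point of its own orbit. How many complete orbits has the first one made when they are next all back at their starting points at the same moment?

They are all back at their starting positions together after one LCM of the periods.
50 = 2 × 5^2
20 = 2^2 × 5
LCM(50, 20) = 2^2 × 5^2 = 100.
Orbits for period 50: 100 / 50 = 2.

2 orbits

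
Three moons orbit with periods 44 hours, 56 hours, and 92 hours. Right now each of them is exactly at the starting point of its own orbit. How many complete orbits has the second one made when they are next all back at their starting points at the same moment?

253 orbits

All finish a whole number of cycles simultaneously at t = LCM of the periods.
44 = 2^2 × 11
56 = 2^3 × 7
92 = 2^2 × 23
LCM(44, 56, 92) = 2^3 × 7 × 11 × 23 = 14168.
Orbits for period 56: 14168 / 56 = 253.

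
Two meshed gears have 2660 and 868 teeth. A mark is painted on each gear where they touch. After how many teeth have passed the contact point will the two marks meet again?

82460 teeth

The first simultaneous occurrence is after LCM of the individual periods.
2660 = 2^2 × 5 × 7 × 19
868 = 2^2 × 7 × 31
LCM(2660, 868) = 2^2 × 5 × 7 × 19 × 31 = 82460.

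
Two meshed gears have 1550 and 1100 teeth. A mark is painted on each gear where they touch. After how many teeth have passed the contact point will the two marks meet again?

The first simultaneous occurrence is after LCM of the individual periods.
1550 = 2 × 5^2 × 31
1100 = 2^2 × 5^2 × 11
LCM(1550, 1100) = 2^2 × 5^2 × 11 × 31 = 34100.

34100 teeth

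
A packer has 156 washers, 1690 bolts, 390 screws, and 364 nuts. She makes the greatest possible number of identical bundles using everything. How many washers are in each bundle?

Number of bundles = gcd(156, 1690, 390, 364).
156 = 2^2 × 3 × 13
1690 = 2 × 5 × 13^2
390 = 2 × 3 × 5 × 13
364 = 2^2 × 7 × 13
gcd(156, 1690, 390, 364) = 2 × 13 = 26.
washers per bundle = 156 / 26 = 6.

6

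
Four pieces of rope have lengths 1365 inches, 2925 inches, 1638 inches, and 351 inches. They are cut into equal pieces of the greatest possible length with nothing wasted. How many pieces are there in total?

161

Piece length = gcd(1365, 2925, 1638, 351).
1365 = 3 × 5 × 7 × 13
2925 = 3^2 × 5^2 × 13
1638 = 2 × 3^2 × 7 × 13
351 = 3^3 × 13
gcd(1365, 2925, 1638, 351) = 3 × 13 = 39.
Total pieces = 1365/39 + 2925/39 + 1638/39 + 351/39 = 35 + 75 + 42 + 9 = 161.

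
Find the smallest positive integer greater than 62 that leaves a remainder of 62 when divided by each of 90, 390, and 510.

19952

N − 62 must be a common multiple of 90, 390, and 510.
90 = 2 × 3^2 × 5
390 = 2 × 3 × 5 × 13
510 = 2 × 3 × 5 × 17
LCM(90, 390, 510) = 2 × 3^2 × 5 × 13 × 17 = 19890.
Smallest N > 62 is LCM + 62 = 19890 + 62 = 19952.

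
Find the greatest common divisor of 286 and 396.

22

286 = 2 × 11 × 13
396 = 2^2 × 3^2 × 11
gcd(286, 396) = 2 × 11 = 22.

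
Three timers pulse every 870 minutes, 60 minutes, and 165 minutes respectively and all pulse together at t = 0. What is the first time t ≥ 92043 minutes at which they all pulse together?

95700 minutes

Joint pulses occur at multiples of LCM(870, 60, 165).
870 = 2 × 3 × 5 × 29
60 = 2^2 × 3 × 5
165 = 3 × 5 × 11
LCM(870, 60, 165) = 2^2 × 3 × 5 × 11 × 29 = 19140.
Smallest multiple of 19140 that is ≥ 92043: ⌈92043/19140⌉ × 19140 = 5 × 19140 = 95700.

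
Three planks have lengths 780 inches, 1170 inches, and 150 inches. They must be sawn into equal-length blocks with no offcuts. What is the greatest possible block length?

30 inches

The block length must divide every plank, so the greatest is gcd(780, 1170, 150).
780 = 2^2 × 3 × 5 × 13
1170 = 2 × 3^2 × 5 × 13
150 = 2 × 3 × 5^2
gcd(780, 1170, 150) = 2 × 3 × 5 = 30.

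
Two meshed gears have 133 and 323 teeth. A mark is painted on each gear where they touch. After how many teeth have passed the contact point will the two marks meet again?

The first simultaneous occurrence is after LCM of the individual periods.
133 = 7 × 19
323 = 17 × 19
LCM(133, 323) = 7 × 17 × 19 = 2261.

2261 teeth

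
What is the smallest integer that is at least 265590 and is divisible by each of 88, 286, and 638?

The integer must be a common multiple of 88, 286, and 638, so a multiple of their LCM.
88 = 2^3 × 11
286 = 2 × 11 × 13
638 = 2 × 11 × 29
LCM(88, 286, 638) = 2^3 × 11 × 13 × 29 = 33176.
Smallest multiple of 33176 that is ≥ 265590: ⌈265590/33176⌉ × 33176 = 9 × 33176 = 298584.

298584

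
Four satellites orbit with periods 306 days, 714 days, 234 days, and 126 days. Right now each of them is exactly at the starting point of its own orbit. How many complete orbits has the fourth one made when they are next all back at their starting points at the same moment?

221 orbits

The first common completion time is the LCM of the periods.
306 = 2 × 3^2 × 17
714 = 2 × 3 × 7 × 17
234 = 2 × 3^2 × 13
126 = 2 × 3^2 × 7
LCM(306, 714, 234, 126) = 2 × 3^2 × 7 × 13 × 17 = 27846.
Orbits for period 126: 27846 / 126 = 221.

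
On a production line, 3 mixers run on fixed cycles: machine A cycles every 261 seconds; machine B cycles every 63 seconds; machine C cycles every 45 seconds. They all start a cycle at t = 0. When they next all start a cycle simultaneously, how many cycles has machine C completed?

203 cycles

The first common completion time is the LCM of the periods.
261 = 3^2 × 29
63 = 3^2 × 7
45 = 3^2 × 5
LCM(261, 63, 45) = 3^2 × 5 × 7 × 29 = 9135.
Cycles for period 45: 9135 / 45 = 203.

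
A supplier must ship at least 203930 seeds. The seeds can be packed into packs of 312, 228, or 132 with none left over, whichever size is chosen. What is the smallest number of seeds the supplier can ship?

260832

The number of seeds must be a common multiple of 312, 228, and 132, so a multiple of their LCM.
312 = 2^3 × 3 × 13
228 = 2^2 × 3 × 19
132 = 2^2 × 3 × 11
LCM(312, 228, 132) = 2^3 × 3 × 11 × 13 × 19 = 65208.
Smallest multiple of 65208 that is ≥ 203930: ⌈203930/65208⌉ × 65208 = 4 × 65208 = 260832.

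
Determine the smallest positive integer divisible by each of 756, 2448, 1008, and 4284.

756 = 2^2 × 3^3 × 7
2448 = 2^4 × 3^2 × 17
1008 = 2^4 × 3^2 × 7
4284 = 2^2 × 3^2 × 7 × 17
LCM(756, 2448, 1008, 4284) = 2^4 × 3^3 × 7 × 17 = 51408.

51408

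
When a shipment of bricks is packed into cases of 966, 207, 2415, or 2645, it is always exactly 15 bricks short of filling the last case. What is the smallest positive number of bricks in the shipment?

Being 15 short of a full case of size k means N ≡ −15 (mod k), i.e. N + 15 is a multiple of each size.
966 = 2 × 3 × 7 × 23
207 = 3^2 × 23
2415 = 3 × 5 × 7 × 23
2645 = 5 × 23^2
LCM(966, 207, 2415, 2645) = 2 × 3^2 × 5 × 7 × 23^2 = 333270.
Smallest positive N is 333270 − 15 = 333255.

333255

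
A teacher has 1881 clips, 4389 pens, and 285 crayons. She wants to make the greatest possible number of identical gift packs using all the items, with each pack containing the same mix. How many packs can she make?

57 packs

The pack count must divide each quantity, so the greatest is gcd(1881, 4389, 285).
1881 = 3^2 × 11 × 19
4389 = 3 × 7 × 11 × 19
285 = 3 × 5 × 19
gcd(1881, 4389, 285) = 3 × 19 = 57.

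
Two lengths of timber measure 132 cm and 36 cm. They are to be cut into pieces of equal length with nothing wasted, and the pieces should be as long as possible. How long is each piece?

12 cm

Each piece length must divide every original length, so the longest possible is gcd(132, 36).
132 = 2^2 × 3 × 11
36 = 2^2 × 3^2
gcd(132, 36) = 2^2 × 3 = 12.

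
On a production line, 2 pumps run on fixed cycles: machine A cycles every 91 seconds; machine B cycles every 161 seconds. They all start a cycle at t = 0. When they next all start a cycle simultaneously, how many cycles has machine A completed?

23 cycles

The first common completion time is the LCM of the periods.
91 = 7 × 13
161 = 7 × 23
LCM(91, 161) = 7 × 13 × 23 = 2093.
Cycles for period 91: 2093 / 91 = 23.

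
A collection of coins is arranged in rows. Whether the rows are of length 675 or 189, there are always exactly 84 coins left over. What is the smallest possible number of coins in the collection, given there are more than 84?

N − 84 must be a common multiple of 675 and 189.
675 = 3^3 × 5^2
189 = 3^3 × 7
LCM(675, 189) = 3^3 × 5^2 × 7 = 4725.
Smallest N > 84 is LCM + 84 = 4725 + 84 = 4809.

4809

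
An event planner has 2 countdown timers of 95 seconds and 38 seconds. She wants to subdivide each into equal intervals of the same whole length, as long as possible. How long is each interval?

19 seconds

The interval must divide each timer length; the longest such is the gcd.
95 = 5 × 19
38 = 2 × 19
gcd(95, 38) = 19.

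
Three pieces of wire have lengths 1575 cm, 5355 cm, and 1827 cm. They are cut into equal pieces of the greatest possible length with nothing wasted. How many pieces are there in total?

Piece length = gcd(1575, 5355, 1827).
1575 = 3^2 × 5^2 × 7
5355 = 3^2 × 5 × 7 × 17
1827 = 3^2 × 7 × 29
gcd(1575, 5355, 1827) = 3^2 × 7 = 63.
Total pieces = 1575/63 + 5355/63 + 1827/63 = 25 + 85 + 29 = 139.

139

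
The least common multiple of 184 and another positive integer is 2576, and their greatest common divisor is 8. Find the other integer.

112

gcd × lcm = product of the two integers, so the other integer is (8 × 2576) / 184 = 112.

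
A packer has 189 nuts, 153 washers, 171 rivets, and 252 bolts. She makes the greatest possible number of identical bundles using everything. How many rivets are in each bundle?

19

Number of bundles = gcd(189, 153, 171, 252).
189 = 3^3 × 7
153 = 3^2 × 17
171 = 3^2 × 19
252 = 2^2 × 3^2 × 7
gcd(189, 153, 171, 252) = 3^2 = 9.
rivets per bundle = 171 / 9 = 19.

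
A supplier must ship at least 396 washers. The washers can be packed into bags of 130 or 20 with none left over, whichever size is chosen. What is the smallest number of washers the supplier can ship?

The number of washers must be a common multiple of 130 and 20, so a multiple of their LCM.
130 = 2 × 5 × 13
20 = 2^2 × 5
LCM(130, 20) = 2^2 × 5 × 13 = 260.
Smallest multiple of 260 that is ≥ 396: ⌈396/260⌉ × 260 = 2 × 260 = 520.

520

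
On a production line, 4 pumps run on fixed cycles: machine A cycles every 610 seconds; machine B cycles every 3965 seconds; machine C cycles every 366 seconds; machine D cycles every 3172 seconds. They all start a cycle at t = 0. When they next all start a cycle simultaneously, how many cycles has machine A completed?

The first common completion time is the LCM of the periods.
610 = 2 × 5 × 61
3965 = 5 × 13 × 61
366 = 2 × 3 × 61
3172 = 2^2 × 13 × 61
LCM(610, 3965, 366, 3172) = 2^2 × 3 × 5 × 13 × 61 = 47580.
Cycles for period 610: 47580 / 610 = 78.

78 cycles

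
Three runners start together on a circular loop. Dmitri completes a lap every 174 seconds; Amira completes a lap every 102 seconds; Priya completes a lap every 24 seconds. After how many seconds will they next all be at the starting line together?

11832 seconds

We need the least common multiple of the intervals.
174 = 2 × 3 × 29
102 = 2 × 3 × 17
24 = 2^3 × 3
LCM(174, 102, 24) = 2^3 × 3 × 17 × 29 = 11832.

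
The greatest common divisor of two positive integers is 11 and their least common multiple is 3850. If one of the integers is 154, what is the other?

For two integers, gcd × lcm = product, so the other is (11 × 3850) / 154 = 42350 / 154 = 275.

275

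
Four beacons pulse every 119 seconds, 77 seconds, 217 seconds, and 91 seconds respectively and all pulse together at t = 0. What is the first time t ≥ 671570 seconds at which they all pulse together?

Joint pulses occur at multiples of LCM(119, 77, 217, 91).
119 = 7 × 17
77 = 7 × 11
217 = 7 × 31
91 = 7 × 13
LCM(119, 77, 217, 91) = 7 × 11 × 13 × 17 × 31 = 527527.
Smallest multiple of 527527 that is ≥ 671570: ⌈671570/527527⌉ × 527527 = 2 × 527527 = 1055054.

1055054 seconds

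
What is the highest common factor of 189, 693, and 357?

21

189 = 3^3 × 7
693 = 3^2 × 7 × 11
357 = 3 × 7 × 17
gcd(189, 693, 357) = 3 × 7 = 21.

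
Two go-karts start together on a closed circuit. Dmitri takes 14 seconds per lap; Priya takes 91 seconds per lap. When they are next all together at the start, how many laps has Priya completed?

The first common completion time is the LCM of the periods.
14 = 2 × 7
91 = 7 × 13
LCM(14, 91) = 2 × 7 × 13 = 182.
Laps for period 91: 182 / 91 = 2.

2 laps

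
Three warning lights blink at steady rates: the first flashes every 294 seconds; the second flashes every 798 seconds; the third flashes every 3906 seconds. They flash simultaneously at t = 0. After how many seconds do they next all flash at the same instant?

519498 seconds

The first simultaneous occurrence is after LCM of the individual periods.
294 = 2 × 3 × 7^2
798 = 2 × 3 × 7 × 19
3906 = 2 × 3^2 × 7 × 31
LCM(294, 798, 3906) = 2 × 3^2 × 7^2 × 19 × 31 = 519498.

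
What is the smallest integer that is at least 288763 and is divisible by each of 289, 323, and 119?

The integer must be a common multiple of 289, 323, and 119, so a multiple of their LCM.
289 = 17^2
323 = 17 × 19
119 = 7 × 17
LCM(289, 323, 119) = 7 × 17^2 × 19 = 38437.
Smallest multiple of 38437 that is ≥ 288763: ⌈288763/38437⌉ × 38437 = 8 × 38437 = 307496.

307496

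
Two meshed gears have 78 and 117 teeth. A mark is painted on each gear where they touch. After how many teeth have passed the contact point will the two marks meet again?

We need the least common multiple of the intervals.
78 = 2 × 3 × 13
117 = 3^2 × 13
LCM(78, 117) = 2 × 3^2 × 13 = 234.

234 teeth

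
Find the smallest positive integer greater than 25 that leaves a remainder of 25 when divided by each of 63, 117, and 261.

N − 25 must be a common multiple of 63, 117, and 261.
63 = 3^2 × 7
117 = 3^2 × 13
261 = 3^2 × 29
LCM(63, 117, 261) = 3^2 × 7 × 13 × 29 = 23751.
Smallest N > 25 is LCM + 25 = 23751 + 25 = 23776.

23776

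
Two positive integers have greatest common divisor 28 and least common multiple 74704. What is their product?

2091712

For any two positive integers, gcd × lcm = product = 28 × 74704 = 2091712.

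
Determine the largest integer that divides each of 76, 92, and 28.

4

76 = 2^2 × 19
92 = 2^2 × 23
28 = 2^2 × 7
gcd(76, 92, 28) = 2^2 = 4.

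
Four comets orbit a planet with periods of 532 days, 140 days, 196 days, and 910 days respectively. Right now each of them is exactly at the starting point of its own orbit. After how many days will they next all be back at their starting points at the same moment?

242060 days

They coincide at every common multiple of the periods; the first is the LCM.
532 = 2^2 × 7 × 19
140 = 2^2 × 5 × 7
196 = 2^2 × 7^2
910 = 2 × 5 × 7 × 13
LCM(532, 140, 196, 910) = 2^2 × 5 × 7^2 × 13 × 19 = 242060.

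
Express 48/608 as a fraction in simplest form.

3/38

48 = 2^4 × 3
608 = 2^5 × 19
gcd(48, 608) = 2^4 = 16.
Divide numerator and denominator by 16: 48/608 = 3/38.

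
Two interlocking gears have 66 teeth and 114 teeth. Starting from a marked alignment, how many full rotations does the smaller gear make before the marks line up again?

The first common completion time is the LCM of the periods.
66 = 2 × 3 × 11
114 = 2 × 3 × 19
LCM(66, 114) = 2 × 3 × 11 × 19 = 1254.
Rotations for period 66: 1254 / 66 = 19.

19 rotations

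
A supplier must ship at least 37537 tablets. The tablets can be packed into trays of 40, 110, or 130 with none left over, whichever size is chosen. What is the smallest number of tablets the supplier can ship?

The number of tablets must be a common multiple of 40, 110, and 130, so a multiple of their LCM.
40 = 2^3 × 5
110 = 2 × 5 × 11
130 = 2 × 5 × 13
LCM(40, 110, 130) = 2^3 × 5 × 11 × 13 = 5720.
Smallest multiple of 5720 that is ≥ 37537: ⌈37537/5720⌉ × 5720 = 7 × 5720 = 40040.

40040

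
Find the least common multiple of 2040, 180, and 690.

2040 = 2^3 × 3 × 5 × 17
180 = 2^2 × 3^2 × 5
690 = 2 × 3 × 5 × 23
LCM(2040, 180, 690) = 2^3 × 3^2 × 5 × 17 × 23 = 140760.

140760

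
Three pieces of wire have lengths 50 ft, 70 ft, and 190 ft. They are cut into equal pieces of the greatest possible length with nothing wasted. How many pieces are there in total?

31

Piece length = gcd(50, 70, 190).
50 = 2 × 5^2
70 = 2 × 5 × 7
190 = 2 × 5 × 19
gcd(50, 70, 190) = 2 × 5 = 10.
Total pieces = 50/10 + 70/10 + 190/10 = 5 + 7 + 19 = 31.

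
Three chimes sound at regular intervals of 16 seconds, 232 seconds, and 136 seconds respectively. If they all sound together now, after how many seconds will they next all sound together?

The first simultaneous occurrence is after LCM of the individual periods.
16 = 2^4
232 = 2^3 × 29
136 = 2^3 × 17
LCM(16, 232, 136) = 2^4 × 17 × 29 = 7888.

7888 seconds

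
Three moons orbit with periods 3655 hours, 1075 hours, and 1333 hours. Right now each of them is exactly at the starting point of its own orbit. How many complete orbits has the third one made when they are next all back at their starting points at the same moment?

The first common completion time is the LCM of the periods.
3655 = 5 × 17 × 43
1075 = 5^2 × 43
1333 = 31 × 43
LCM(3655, 1075, 1333) = 5^2 × 17 × 31 × 43 = 566525.
Orbits for period 1333: 566525 / 1333 = 425.

425 orbits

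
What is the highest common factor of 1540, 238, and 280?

1540 = 2^2 × 5 × 7 × 11
238 = 2 × 7 × 17
280 = 2^3 × 5 × 7
gcd(1540, 238, 280) = 2 × 7 = 14.

14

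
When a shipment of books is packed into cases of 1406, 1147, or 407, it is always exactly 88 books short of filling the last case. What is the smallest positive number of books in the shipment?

479358

Being 88 short of a full case of size k means N ≡ −88 (mod k), i.e. N + 88 is a multiple of each size.
1406 = 2 × 19 × 37
1147 = 31 × 37
407 = 11 × 37
LCM(1406, 1147, 407) = 2 × 11 × 19 × 31 × 37 = 479446.
Smallest positive N is 479446 − 88 = 479358.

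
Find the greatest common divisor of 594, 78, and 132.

6

594 = 2 × 3^3 × 11
78 = 2 × 3 × 13
132 = 2^2 × 3 × 11
gcd(594, 78, 132) = 2 × 3 = 6.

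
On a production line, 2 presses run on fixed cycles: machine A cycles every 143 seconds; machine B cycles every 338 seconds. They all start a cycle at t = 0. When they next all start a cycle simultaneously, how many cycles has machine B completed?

11 cycles

The first common completion time is the LCM of the periods.
143 = 11 × 13
338 = 2 × 13^2
LCM(143, 338) = 2 × 11 × 13^2 = 3718.
Cycles for period 338: 3718 / 338 = 11.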